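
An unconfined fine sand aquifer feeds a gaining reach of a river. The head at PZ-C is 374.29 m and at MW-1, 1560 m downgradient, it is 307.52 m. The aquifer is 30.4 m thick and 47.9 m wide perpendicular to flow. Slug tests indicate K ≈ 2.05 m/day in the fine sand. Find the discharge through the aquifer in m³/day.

128

Cross-sectional area A = 47.9 × 30.4 = 1456 m².
Hydraulic gradient i = (374.29 − 307.52) / 1560 = 66.77 / 1560 = 0.04280.
Darcy's law: Q = K · A · i = 2.050 × 1456 × 0.04280 = 127.8 m³/day.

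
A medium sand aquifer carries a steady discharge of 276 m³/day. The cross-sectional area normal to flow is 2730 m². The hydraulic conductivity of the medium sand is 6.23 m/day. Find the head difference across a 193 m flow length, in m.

3.13

From Q = K·A·i, i = Q / (K·A) = 276 / (6.230 × 2730) = 0.01623.
Head loss Δh = i · L = 0.01623 × 193 = 3.132 m.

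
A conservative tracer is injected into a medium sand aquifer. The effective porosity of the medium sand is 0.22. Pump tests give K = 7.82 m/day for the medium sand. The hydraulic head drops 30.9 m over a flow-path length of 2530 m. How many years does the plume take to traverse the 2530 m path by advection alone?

Hydraulic gradient i = Δh / L = 30.9 / 2530 = 0.01221.
Darcy flux q = K · i = 7.820 × 0.01221 = 0.09551 m/day.
Seepage velocity v = q / n_e = 0.09551 / 0.22 = 0.4341 m/day.
Travel time t = L / v = 2530 / 0.4341 = 5828 days = 15.96 years.

16.0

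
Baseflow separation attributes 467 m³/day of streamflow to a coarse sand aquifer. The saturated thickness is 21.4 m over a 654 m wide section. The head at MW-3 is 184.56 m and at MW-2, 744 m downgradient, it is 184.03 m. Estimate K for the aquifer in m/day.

Cross-sectional area A = 654 × 21.4 = 13996 m².
Hydraulic gradient i = (184.56 − 184.03) / 744 = 0.53 / 744 = 0.0007124.
From Q = K·A·i, K = Q / (A·i) = 467 / (13996 × 0.0007124) = 46.84 m/day.

46.8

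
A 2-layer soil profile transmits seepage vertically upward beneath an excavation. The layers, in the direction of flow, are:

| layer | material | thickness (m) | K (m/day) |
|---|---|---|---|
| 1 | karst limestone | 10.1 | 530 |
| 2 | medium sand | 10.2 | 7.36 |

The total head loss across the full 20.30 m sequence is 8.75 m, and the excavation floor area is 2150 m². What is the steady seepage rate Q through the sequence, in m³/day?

13400

Flow is perpendicular to layering, so the layers act in series and the equivalent K is the thickness-weighted harmonic mean.
Total thickness L = 10.1 + 10.2 = 20.30 m.
Σ(b_i/K_i) = 10.1/530 + 10.2/7.36 = 1.405 d.
K_eq = L / Σ(b_i/K_i) = 20.30 / 1.405 = 14.45 m/day.
Q = K_eq · A · (Δh/L) = 14.45 × 2150 × (8.75/20.30) = 13390 m³/day.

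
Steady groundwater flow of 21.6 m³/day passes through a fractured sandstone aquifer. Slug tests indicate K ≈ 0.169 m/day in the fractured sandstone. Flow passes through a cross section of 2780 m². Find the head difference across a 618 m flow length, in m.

From Q = K·A·i, i = Q / (K·A) = 21.6 / (0.1690 × 2780) = 0.04598.
Head loss Δh = i · L = 0.04598 × 618 = 28.41 m.

28.4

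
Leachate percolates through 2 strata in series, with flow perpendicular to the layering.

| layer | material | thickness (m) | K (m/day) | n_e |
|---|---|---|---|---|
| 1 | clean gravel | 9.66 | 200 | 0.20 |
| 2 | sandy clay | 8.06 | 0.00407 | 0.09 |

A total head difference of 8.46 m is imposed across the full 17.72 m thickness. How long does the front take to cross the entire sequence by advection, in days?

With flow normal to the layers, continuity requires the same specific discharge q through every layer.
Σ(b_i/K_i) = 9.66/200 + 8.06/0.00407 = 1980 d.
q = Δh / Σ(b_i/K_i) = 8.46 / 1980 = 0.004272 m/day.
In each layer the seepage velocity is v_i = q/n_i, so the layer transit time is t_i = b_i·n_i / q:
  layer 1 (clean gravel): t_1 = 9.66 × 0.20 / 0.004272 = 452.3 d
  layer 2 (sandy clay): t_2 = 8.06 × 0.09 / 0.004272 = 169.8 d
Total t = Σ t_i = 622.1 days.

622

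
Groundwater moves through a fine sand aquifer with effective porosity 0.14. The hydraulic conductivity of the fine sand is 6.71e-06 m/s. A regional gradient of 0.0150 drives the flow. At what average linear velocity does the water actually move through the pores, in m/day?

Convert K: 6.71e-06 m/s × 86400 = 0.5797 m/day.
Hydraulic gradient i = 0.0150.
Darcy flux q = K · i = 0.5797 × 0.01500 = 0.008696 m/day.
Seepage velocity v = q / n_e = 0.008696 / 0.14 = 0.06212 m/day.

0.0621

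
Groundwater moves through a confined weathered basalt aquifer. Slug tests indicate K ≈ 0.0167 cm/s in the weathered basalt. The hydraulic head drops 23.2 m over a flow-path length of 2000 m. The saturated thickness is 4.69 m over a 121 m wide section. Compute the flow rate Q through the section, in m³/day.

95.0

Convert K: 0.0167 cm/s × 864 = 14.43 m/day.
Cross-sectional area A = 121 × 4.69 = 567.5 m².
Hydraulic gradient i = Δh / L = 23.2 / 2000 = 0.01160.
Darcy's law: Q = K · A · i = 14.43 × 567.5 × 0.01160 = 94.98 m³/day.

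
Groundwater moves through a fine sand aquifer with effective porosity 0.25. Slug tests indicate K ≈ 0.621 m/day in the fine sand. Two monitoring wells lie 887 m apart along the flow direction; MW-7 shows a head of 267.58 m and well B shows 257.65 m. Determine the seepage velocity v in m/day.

0.0278

Hydraulic gradient i = (267.58 − 257.65) / 887 = 9.93 / 887 = 0.01120.
Darcy flux q = K · i = 0.6210 × 0.01120 = 0.006952 m/day.
Seepage velocity v = q / n_e = 0.006952 / 0.25 = 0.02781 m/day.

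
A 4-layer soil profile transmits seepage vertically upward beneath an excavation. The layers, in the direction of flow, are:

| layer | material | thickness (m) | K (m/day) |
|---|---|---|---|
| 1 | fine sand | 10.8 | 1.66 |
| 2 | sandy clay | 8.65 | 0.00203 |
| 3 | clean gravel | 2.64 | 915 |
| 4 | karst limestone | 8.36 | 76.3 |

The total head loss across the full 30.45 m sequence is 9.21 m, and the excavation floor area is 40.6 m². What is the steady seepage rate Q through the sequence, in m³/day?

0.0876

Flow is perpendicular to layering, so the layers act in series and the equivalent K is the thickness-weighted harmonic mean.
Total thickness L = 10.8 + 8.65 + 2.64 + 8.36 = 30.45 m.
Σ(b_i/K_i) = 10.8/1.66 + 8.65/0.00203 + 2.64/915 + 8.36/76.3 = 4268 d.
K_eq = L / Σ(b_i/K_i) = 30.45 / 4268 = 0.007135 m/day.
Q = K_eq · A · (Δh/L) = 0.007135 × 40.6 × (9.21/30.45) = 0.08762 m³/day.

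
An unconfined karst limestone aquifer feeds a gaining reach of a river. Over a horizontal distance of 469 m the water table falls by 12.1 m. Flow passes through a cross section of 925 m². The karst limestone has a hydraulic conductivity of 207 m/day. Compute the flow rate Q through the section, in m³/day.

4940

Hydraulic gradient i = Δh / L = 12.1 / 469 = 0.02580.
Darcy's law: Q = K · A · i = 207.0 × 925.0 × 0.02580 = 4940 m³/day.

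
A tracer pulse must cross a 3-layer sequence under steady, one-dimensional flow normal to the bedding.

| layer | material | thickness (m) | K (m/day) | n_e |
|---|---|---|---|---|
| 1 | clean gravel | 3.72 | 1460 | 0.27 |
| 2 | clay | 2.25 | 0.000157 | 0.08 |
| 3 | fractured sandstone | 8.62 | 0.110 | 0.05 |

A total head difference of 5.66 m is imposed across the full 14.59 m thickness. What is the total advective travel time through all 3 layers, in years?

11.3

With flow normal to the layers, continuity requires the same specific discharge q through every layer.
Σ(b_i/K_i) = 3.72/1460 + 2.25/0.000157 + 8.62/0.110 = 14410 d.
q = Δh / Σ(b_i/K_i) = 5.66 / 14410 = 0.0003928 m/day.
In each layer the seepage velocity is v_i = q/n_i, so the layer transit time is t_i = b_i·n_i / q:
  layer 1 (clean gravel): t_1 = 3.72 × 0.27 / 0.0003928 = 2557 d
  layer 2 (clay): t_2 = 2.25 × 0.08 / 0.0003928 = 458.3 d
  layer 3 (fractured sandstone): t_3 = 8.62 × 0.05 / 0.0003928 = 1097 d
Total t = Σ t_i = 4113 days = 11.26 years.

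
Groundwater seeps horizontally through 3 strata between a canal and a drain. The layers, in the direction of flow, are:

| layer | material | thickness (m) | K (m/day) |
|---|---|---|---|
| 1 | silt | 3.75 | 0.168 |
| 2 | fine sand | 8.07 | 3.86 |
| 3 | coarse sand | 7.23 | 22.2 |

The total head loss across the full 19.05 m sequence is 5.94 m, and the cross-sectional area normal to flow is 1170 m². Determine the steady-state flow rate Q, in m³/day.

Flow is perpendicular to layering, so the layers act in series and the equivalent K is the thickness-weighted harmonic mean.
Total thickness L = 3.75 + 8.07 + 7.23 = 19.05 m.
Σ(b_i/K_i) = 3.75/0.168 + 8.07/3.86 + 7.23/22.2 = 24.74 d.
K_eq = L / Σ(b_i/K_i) = 19.05 / 24.74 = 0.7701 m/day.
Q = K_eq · A · (Δh/L) = 0.7701 × 1170 × (5.94/19.05) = 280.9 m³/day.

281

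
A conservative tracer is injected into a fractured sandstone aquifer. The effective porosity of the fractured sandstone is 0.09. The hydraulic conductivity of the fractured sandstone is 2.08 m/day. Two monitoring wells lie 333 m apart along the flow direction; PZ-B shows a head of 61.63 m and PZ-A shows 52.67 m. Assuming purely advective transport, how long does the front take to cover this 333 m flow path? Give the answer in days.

Hydraulic gradient i = (61.63 − 52.67) / 333 = 8.96 / 333 = 0.02691.
Darcy flux q = K · i = 2.080 × 0.02691 = 0.05597 m/day.
Seepage velocity v = q / n_e = 0.05597 / 0.09 = 0.6218 m/day.
Travel time t = L / v = 333 / 0.6218 = 535.5 days.

536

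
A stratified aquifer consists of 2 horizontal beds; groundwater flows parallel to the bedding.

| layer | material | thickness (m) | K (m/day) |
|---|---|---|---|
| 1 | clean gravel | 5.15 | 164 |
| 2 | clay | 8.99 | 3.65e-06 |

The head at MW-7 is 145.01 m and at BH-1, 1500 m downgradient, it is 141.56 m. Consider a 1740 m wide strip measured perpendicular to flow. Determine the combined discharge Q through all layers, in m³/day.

3380

Flow is parallel to layering, so each bed carries its own Darcy discharge and the transmissivities add.
Σ(K_i·b_i) = 164×5.15 + 3.65e-06×8.99 = 844.6 m²/day.
Hydraulic gradient i = (145.01 − 141.56) / 1500 = 3.45 / 1500 = 0.002300.
Q = Σ(K_i·b_i) · W · i = 844.6 × 1740 × 0.002300 = 3380 m³/day.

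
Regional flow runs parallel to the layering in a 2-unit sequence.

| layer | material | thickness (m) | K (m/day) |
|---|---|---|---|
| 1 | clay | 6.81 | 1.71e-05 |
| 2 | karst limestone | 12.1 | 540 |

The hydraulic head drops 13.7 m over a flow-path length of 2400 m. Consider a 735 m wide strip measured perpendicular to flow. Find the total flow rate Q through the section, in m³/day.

Flow is parallel to layering, so each bed carries its own Darcy discharge and the transmissivities add.
Σ(K_i·b_i) = 1.71e-05×6.81 + 540×12.1 = 6534 m²/day.
Hydraulic gradient i = Δh / L = 13.7 / 2400 = 0.005708.
Q = Σ(K_i·b_i) · W · i = 6534 × 735 × 0.005708 = 27414 m³/day.

27400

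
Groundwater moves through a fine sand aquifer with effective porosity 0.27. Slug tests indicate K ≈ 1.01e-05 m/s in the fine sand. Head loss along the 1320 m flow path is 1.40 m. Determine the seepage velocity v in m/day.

0.00343

Convert K: 1.01e-05 m/s × 86400 = 0.8726 m/day.
Hydraulic gradient i = Δh / L = 1.40 / 1320 = 0.001061.
Darcy flux q = K · i = 0.8726 × 0.001061 = 0.0009255 m/day.
Seepage velocity v = q / n_e = 0.0009255 / 0.27 = 0.003428 m/day.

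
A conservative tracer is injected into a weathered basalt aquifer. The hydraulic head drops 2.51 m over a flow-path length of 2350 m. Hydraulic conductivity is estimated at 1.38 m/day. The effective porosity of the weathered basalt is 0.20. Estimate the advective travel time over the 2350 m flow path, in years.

Hydraulic gradient i = Δh / L = 2.51 / 2350 = 0.001068.
Darcy flux q = K · i = 1.380 × 0.001068 = 0.001474 m/day.
Seepage velocity v = q / n_e = 0.001474 / 0.20 = 0.007370 m/day.
Travel time t = L / v = 2350 / 0.007370 = 3.189e+05 days = 873.0 years.

873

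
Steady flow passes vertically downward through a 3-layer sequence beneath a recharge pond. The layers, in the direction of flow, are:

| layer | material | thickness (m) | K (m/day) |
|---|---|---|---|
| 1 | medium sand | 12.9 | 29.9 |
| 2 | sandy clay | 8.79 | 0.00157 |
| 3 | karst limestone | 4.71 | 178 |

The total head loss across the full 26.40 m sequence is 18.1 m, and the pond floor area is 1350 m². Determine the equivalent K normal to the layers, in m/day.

Flow is perpendicular to layering, so the layers act in series and the equivalent K is the thickness-weighted harmonic mean.
Total thickness L = 12.9 + 8.79 + 4.71 = 26.40 m.
Σ(b_i/K_i) = 12.9/29.9 + 8.79/0.00157 + 4.71/178 = 5599 d.
K_eq = L / Σ(b_i/K_i) = 26.40 / 5599 = 0.004715 m/day.

0.00471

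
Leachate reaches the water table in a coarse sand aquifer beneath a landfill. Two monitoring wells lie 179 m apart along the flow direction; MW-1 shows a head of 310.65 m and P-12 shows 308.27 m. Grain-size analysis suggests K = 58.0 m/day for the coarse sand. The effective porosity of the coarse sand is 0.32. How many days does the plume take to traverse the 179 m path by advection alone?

74.3

Hydraulic gradient i = (310.65 − 308.27) / 179 = 2.38 / 179 = 0.01330.
Darcy flux q = K · i = 58.00 × 0.01330 = 0.7712 m/day.
Seepage velocity v = q / n_e = 0.7712 / 0.32 = 2.410 m/day.
Travel time t = L / v = 179 / 2.410 = 74.28 days.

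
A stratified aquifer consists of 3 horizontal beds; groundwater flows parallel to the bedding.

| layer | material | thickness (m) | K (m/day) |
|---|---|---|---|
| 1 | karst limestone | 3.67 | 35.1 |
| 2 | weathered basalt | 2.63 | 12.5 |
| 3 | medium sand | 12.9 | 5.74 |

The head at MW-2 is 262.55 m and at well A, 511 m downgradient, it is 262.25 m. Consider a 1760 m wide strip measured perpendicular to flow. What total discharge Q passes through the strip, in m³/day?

Flow is parallel to layering, so each bed carries its own Darcy discharge and the transmissivities add.
Σ(K_i·b_i) = 35.1×3.67 + 12.5×2.63 + 5.74×12.9 = 235.7 m²/day.
Hydraulic gradient i = (262.55 − 262.25) / 511 = 0.3 / 511 = 0.0005871.
Q = Σ(K_i·b_i) · W · i = 235.7 × 1760 × 0.0005871 = 243.6 m³/day.

244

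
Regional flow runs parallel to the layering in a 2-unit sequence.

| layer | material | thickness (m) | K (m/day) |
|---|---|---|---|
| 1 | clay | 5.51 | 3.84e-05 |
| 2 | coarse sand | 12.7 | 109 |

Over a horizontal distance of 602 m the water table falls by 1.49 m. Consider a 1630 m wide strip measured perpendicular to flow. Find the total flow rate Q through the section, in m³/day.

Flow is parallel to layering, so each bed carries its own Darcy discharge and the transmissivities add.
Σ(K_i·b_i) = 3.84e-05×5.51 + 109×12.7 = 1384 m²/day.
Hydraulic gradient i = Δh / L = 1.49 / 602 = 0.002475.
Q = Σ(K_i·b_i) · W · i = 1384 × 1630 × 0.002475 = 5585 m³/day.

5580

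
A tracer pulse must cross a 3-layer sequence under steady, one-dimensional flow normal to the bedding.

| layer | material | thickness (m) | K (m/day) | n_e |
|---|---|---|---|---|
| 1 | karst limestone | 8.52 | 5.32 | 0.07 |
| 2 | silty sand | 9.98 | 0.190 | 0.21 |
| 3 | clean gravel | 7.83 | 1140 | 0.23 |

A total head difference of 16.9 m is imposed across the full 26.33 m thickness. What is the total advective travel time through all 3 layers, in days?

14.4

With flow normal to the layers, continuity requires the same specific discharge q through every layer.
Σ(b_i/K_i) = 8.52/5.32 + 9.98/0.190 + 7.83/1140 = 54.13 d.
q = Δh / Σ(b_i/K_i) = 16.9 / 54.13 = 0.3122 m/day.
In each layer the seepage velocity is v_i = q/n_i, so the layer transit time is t_i = b_i·n_i / q:
  layer 1 (karst limestone): t_1 = 8.52 × 0.07 / 0.3122 = 1.910 d
  layer 2 (silty sand): t_2 = 9.98 × 0.21 / 0.3122 = 6.713 d
  layer 3 (clean gravel): t_3 = 7.83 × 0.23 / 0.3122 = 5.769 d
Total t = Σ t_i = 14.39 days.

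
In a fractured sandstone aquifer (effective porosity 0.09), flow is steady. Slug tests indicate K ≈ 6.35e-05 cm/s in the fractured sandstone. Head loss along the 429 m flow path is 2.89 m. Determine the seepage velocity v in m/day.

0.00411

Convert K: 6.35e-05 cm/s × 864 = 0.05486 m/day.
Hydraulic gradient i = Δh / L = 2.89 / 429 = 0.006737.
Darcy flux q = K · i = 0.05486 × 0.006737 = 0.0003696 m/day.
Seepage velocity v = q / n_e = 0.0003696 / 0.09 = 0.004107 m/day.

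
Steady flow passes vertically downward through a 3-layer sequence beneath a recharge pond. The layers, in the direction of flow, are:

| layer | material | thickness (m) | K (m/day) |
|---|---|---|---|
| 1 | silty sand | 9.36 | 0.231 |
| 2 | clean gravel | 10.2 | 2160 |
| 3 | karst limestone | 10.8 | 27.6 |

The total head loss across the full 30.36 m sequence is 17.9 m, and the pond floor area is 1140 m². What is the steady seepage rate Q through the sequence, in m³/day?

499

Flow is perpendicular to layering, so the layers act in series and the equivalent K is the thickness-weighted harmonic mean.
Total thickness L = 9.36 + 10.2 + 10.8 = 30.36 m.
Σ(b_i/K_i) = 9.36/0.231 + 10.2/2160 + 10.8/27.6 = 40.92 d.
K_eq = L / Σ(b_i/K_i) = 30.36 / 40.92 = 0.7420 m/day.
Q = K_eq · A · (Δh/L) = 0.7420 × 1140 × (17.9/30.36) = 498.7 m³/day.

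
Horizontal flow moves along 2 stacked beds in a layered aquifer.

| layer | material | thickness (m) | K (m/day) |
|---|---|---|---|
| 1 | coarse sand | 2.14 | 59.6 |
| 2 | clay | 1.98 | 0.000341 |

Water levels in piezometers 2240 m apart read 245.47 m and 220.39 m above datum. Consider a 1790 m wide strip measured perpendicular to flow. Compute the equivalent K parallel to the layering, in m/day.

Flow is parallel to layering, so each bed carries its own Darcy discharge and the transmissivities add.
Σ(K_i·b_i) = 59.6×2.14 + 0.000341×1.98 = 127.5 m²/day.
Total thickness b = 4.120 m, so K_eq = Σ(K_i·b_i)/b = 30.96 m/day.

31.0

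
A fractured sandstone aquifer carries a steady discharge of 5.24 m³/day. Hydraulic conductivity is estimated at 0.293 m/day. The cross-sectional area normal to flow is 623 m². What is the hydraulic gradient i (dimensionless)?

0.0287

From Q = K·A·i, i = Q / (K·A) = 5.24 / (0.2930 × 623.0) = 0.02871.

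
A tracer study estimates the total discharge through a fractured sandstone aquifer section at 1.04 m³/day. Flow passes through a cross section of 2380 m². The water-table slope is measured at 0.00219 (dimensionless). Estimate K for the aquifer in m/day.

0.200

Hydraulic gradient i = 0.00219.
From Q = K·A·i, K = Q / (A·i) = 1.04 / (2380 × 0.002190) = 0.1995 m/day.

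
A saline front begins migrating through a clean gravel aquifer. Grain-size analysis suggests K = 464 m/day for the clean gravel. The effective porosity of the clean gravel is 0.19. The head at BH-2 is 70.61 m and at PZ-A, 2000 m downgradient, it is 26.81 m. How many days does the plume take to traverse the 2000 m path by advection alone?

Hydraulic gradient i = (70.61 − 26.81) / 2000 = 43.8 / 2000 = 0.02190.
Darcy flux q = K · i = 464.0 × 0.02190 = 10.16 m/day.
Seepage velocity v = q / n_e = 10.16 / 0.19 = 53.48 m/day.
Travel time t = L / v = 2000 / 53.48 = 37.40 days.

37.4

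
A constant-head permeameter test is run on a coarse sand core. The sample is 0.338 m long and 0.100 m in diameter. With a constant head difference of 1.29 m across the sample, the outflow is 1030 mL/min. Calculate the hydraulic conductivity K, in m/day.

Cross-sectional area A = π·(d/2)² = π × (0.100/2)² = 0.007854 m².
Convert discharge: 1030 mL/min = 1.717e-05 m³/s.
Darcy's law rearranged: K = Q·L / (A·Δh) = 1.717e-05 × 0.338 / (0.007854 × 1.29) = 0.0005727 m/s = 49.48 m/day.

49.5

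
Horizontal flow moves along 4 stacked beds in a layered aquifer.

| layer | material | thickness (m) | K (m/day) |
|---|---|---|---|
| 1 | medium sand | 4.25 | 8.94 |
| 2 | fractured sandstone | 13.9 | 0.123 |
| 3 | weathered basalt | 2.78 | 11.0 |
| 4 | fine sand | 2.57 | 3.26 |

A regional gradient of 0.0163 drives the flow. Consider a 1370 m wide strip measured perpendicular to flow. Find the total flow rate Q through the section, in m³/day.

1760

Flow is parallel to layering, so each bed carries its own Darcy discharge and the transmissivities add.
Σ(K_i·b_i) = 8.94×4.25 + 0.123×13.9 + 11.0×2.78 + 3.26×2.57 = 78.66 m²/day.
Hydraulic gradient i = 0.0163.
Q = Σ(K_i·b_i) · W · i = 78.66 × 1370 × 0.01630 = 1757 m³/day.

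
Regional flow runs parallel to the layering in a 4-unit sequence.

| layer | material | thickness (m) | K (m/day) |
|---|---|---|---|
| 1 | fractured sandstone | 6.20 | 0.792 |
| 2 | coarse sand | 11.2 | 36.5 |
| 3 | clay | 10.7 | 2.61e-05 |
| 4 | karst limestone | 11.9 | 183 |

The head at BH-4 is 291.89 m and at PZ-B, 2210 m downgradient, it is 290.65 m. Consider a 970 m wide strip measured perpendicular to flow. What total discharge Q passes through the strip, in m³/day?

1410

Flow is parallel to layering, so each bed carries its own Darcy discharge and the transmissivities add.
Σ(K_i·b_i) = 0.792×6.20 + 36.5×11.2 + 2.61e-05×10.7 + 183×11.9 = 2591 m²/day.
Hydraulic gradient i = (291.89 − 290.65) / 2210 = 1.24 / 2210 = 0.0005611.
Q = Σ(K_i·b_i) · W · i = 2591 × 970 × 0.0005611 = 1410 m³/day.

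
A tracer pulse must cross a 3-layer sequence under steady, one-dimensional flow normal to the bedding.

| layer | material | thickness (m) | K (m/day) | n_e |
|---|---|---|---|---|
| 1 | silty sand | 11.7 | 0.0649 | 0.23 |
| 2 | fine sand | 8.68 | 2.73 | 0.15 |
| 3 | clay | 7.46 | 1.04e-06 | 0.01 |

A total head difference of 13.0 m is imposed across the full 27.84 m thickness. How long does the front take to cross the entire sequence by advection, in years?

With flow normal to the layers, continuity requires the same specific discharge q through every layer.
Σ(b_i/K_i) = 11.7/0.0649 + 8.68/2.73 + 7.46/1.04e-06 = 7.173e+06 d.
q = Δh / Σ(b_i/K_i) = 13.0 / 7.173e+06 = 1.812e-06 m/day.
In each layer the seepage velocity is v_i = q/n_i, so the layer transit time is t_i = b_i·n_i / q:
  layer 1 (silty sand): t_1 = 11.7 × 0.23 / 1.812e-06 = 1.485e+06 d
  layer 2 (fine sand): t_2 = 8.68 × 0.15 / 1.812e-06 = 7.184e+05 d
  layer 3 (clay): t_3 = 7.46 × 0.01 / 1.812e-06 = 41163 d
Total t = Σ t_i = 2.244e+06 days = 6145 years.

6140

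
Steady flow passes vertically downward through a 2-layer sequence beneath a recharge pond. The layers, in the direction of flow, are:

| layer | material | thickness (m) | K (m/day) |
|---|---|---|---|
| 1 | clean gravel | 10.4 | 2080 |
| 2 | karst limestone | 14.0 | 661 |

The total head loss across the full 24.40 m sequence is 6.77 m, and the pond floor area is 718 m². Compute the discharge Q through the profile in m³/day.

186000

Flow is perpendicular to layering, so the layers act in series and the equivalent K is the thickness-weighted harmonic mean.
Total thickness L = 10.4 + 14.0 = 24.40 m.
Σ(b_i/K_i) = 10.4/2080 + 14.0/661 = 0.02618 d.
K_eq = L / Σ(b_i/K_i) = 24.40 / 0.02618 = 932.0 m/day.
Q = K_eq · A · (Δh/L) = 932.0 × 718 × (6.77/24.40) = 1.857e+05 m³/day.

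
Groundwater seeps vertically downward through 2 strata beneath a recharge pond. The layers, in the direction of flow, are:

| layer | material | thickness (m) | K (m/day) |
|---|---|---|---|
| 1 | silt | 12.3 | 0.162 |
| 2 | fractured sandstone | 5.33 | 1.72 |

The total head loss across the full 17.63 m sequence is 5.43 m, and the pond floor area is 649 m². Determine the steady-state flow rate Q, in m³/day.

44.6

Flow is perpendicular to layering, so the layers act in series and the equivalent K is the thickness-weighted harmonic mean.
Total thickness L = 12.3 + 5.33 = 17.63 m.
Σ(b_i/K_i) = 12.3/0.162 + 5.33/1.72 = 79.02 d.
K_eq = L / Σ(b_i/K_i) = 17.63 / 79.02 = 0.2231 m/day.
Q = K_eq · A · (Δh/L) = 0.2231 × 649 × (5.43/17.63) = 44.59 m³/day.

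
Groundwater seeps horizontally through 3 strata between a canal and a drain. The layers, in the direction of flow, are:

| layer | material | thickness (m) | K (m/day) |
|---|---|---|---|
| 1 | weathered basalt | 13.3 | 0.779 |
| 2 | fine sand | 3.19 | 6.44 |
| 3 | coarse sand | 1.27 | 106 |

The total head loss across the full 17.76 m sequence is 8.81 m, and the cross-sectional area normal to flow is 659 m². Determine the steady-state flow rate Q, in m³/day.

330

Flow is perpendicular to layering, so the layers act in series and the equivalent K is the thickness-weighted harmonic mean.
Total thickness L = 13.3 + 3.19 + 1.27 = 17.76 m.
Σ(b_i/K_i) = 13.3/0.779 + 3.19/6.44 + 1.27/106 = 17.58 d.
K_eq = L / Σ(b_i/K_i) = 17.76 / 17.58 = 1.010 m/day.
Q = K_eq · A · (Δh/L) = 1.010 × 659 × (8.81/17.76) = 330.2 m³/day.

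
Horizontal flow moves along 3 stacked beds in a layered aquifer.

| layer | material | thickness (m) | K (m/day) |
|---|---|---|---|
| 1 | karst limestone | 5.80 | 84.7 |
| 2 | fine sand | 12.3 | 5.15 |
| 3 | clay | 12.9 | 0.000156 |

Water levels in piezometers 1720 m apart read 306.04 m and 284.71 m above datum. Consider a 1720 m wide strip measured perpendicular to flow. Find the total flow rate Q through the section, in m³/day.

11800

Flow is parallel to layering, so each bed carries its own Darcy discharge and the transmissivities add.
Σ(K_i·b_i) = 84.7×5.80 + 5.15×12.3 + 0.000156×12.9 = 554.6 m²/day.
Hydraulic gradient i = (306.04 − 284.71) / 1720 = 21.33 / 1720 = 0.01240.
Q = Σ(K_i·b_i) · W · i = 554.6 × 1720 × 0.01240 = 11830 m³/day.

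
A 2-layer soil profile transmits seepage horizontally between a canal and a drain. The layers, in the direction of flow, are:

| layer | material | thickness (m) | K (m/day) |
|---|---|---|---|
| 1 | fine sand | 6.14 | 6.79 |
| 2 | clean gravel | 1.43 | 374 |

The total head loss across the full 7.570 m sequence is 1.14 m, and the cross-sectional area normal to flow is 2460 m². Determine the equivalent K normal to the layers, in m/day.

Flow is perpendicular to layering, so the layers act in series and the equivalent K is the thickness-weighted harmonic mean.
Total thickness L = 6.14 + 1.43 = 7.570 m.
Σ(b_i/K_i) = 6.14/6.79 + 1.43/374 = 0.9081 d.
K_eq = L / Σ(b_i/K_i) = 7.570 / 0.9081 = 8.336 m/day.

8.34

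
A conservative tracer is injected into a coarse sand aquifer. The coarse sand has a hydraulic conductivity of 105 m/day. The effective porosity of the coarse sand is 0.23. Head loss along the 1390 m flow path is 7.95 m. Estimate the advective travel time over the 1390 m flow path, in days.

Hydraulic gradient i = Δh / L = 7.95 / 1390 = 0.005719.
Darcy flux q = K · i = 105.0 × 0.005719 = 0.6005 m/day.
Seepage velocity v = q / n_e = 0.6005 / 0.23 = 2.611 m/day.
Travel time t = L / v = 1390 / 2.611 = 532.4 days.

532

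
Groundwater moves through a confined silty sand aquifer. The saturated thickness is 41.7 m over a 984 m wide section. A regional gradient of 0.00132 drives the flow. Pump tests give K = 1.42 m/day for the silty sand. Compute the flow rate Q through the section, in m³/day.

Cross-sectional area A = 984 × 41.7 = 41033 m².
Hydraulic gradient i = 0.00132.
Darcy's law: Q = K · A · i = 1.420 × 41033 × 0.001320 = 76.91 m³/day.

76.9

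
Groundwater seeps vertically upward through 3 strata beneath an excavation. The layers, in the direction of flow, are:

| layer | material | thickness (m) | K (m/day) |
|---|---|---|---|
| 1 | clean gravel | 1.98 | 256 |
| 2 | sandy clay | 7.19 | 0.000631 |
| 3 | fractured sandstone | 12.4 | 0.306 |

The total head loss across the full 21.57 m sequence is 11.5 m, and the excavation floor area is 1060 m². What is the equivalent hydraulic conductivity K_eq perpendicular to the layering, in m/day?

Flow is perpendicular to layering, so the layers act in series and the equivalent K is the thickness-weighted harmonic mean.
Total thickness L = 1.98 + 7.19 + 12.4 = 21.57 m.
Σ(b_i/K_i) = 1.98/256 + 7.19/0.000631 + 12.4/0.306 = 11435 d.
K_eq = L / Σ(b_i/K_i) = 21.57 / 11435 = 0.001886 m/day.

0.00189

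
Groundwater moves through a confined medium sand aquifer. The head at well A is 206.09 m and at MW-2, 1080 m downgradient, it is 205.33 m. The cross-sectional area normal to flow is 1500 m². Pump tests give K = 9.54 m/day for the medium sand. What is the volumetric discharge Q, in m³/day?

Hydraulic gradient i = (206.09 − 205.33) / 1080 = 0.76 / 1080 = 0.0007037.
Darcy's law: Q = K · A · i = 9.540 × 1500 × 0.0007037 = 10.07 m³/day.

10.1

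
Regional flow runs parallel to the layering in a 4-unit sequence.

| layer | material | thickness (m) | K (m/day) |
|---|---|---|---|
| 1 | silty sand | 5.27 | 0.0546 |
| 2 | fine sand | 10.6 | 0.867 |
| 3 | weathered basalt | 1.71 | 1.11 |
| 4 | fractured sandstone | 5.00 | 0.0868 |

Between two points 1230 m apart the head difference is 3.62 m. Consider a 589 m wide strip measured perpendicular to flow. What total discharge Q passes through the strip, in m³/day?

20.5

Flow is parallel to layering, so each bed carries its own Darcy discharge and the transmissivities add.
Σ(K_i·b_i) = 0.0546×5.27 + 0.867×10.6 + 1.11×1.71 + 0.0868×5.00 = 11.81 m²/day.
Hydraulic gradient i = Δh / L = 3.62 / 1230 = 0.002943.
Q = Σ(K_i·b_i) · W · i = 11.81 × 589 × 0.002943 = 20.47 m³/day.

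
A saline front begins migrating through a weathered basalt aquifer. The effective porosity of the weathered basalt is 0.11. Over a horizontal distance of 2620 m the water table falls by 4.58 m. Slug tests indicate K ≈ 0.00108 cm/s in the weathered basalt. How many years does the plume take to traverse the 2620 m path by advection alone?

484

Convert K: 0.00108 cm/s × 864 = 0.9331 m/day.
Hydraulic gradient i = Δh / L = 4.58 / 2620 = 0.001748.
Darcy flux q = K · i = 0.9331 × 0.001748 = 0.001631 m/day.
Seepage velocity v = q / n_e = 0.001631 / 0.11 = 0.01483 m/day.
Travel time t = L / v = 2620 / 0.01483 = 1.767e+05 days = 483.7 years.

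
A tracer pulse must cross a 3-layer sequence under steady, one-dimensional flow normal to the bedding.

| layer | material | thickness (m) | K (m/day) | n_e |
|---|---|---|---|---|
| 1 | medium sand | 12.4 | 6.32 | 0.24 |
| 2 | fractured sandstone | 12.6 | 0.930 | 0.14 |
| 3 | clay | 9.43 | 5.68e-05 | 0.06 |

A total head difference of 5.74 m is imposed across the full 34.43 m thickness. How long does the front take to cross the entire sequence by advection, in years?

With flow normal to the layers, continuity requires the same specific discharge q through every layer.
Σ(b_i/K_i) = 12.4/6.32 + 12.6/0.930 + 9.43/5.68e-05 = 1.660e+05 d.
q = Δh / Σ(b_i/K_i) = 5.74 / 1.660e+05 = 3.457e-05 m/day.
In each layer the seepage velocity is v_i = q/n_i, so the layer transit time is t_i = b_i·n_i / q:
  layer 1 (medium sand): t_1 = 12.4 × 0.24 / 3.457e-05 = 86085 d
  layer 2 (fractured sandstone): t_2 = 12.6 × 0.14 / 3.457e-05 = 51026 d
  layer 3 (clay): t_3 = 9.43 × 0.06 / 3.457e-05 = 16366 d
Total t = Σ t_i = 1.535e+05 days = 420.2 years.

420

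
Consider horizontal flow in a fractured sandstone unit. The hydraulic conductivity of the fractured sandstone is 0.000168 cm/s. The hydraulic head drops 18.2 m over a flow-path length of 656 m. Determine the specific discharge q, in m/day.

Convert K: 0.000168 cm/s × 864 = 0.1452 m/day.
Hydraulic gradient i = Δh / L = 18.2 / 656 = 0.02774.
Specific discharge q = K · i = 0.1452 × 0.02774 = 0.004027 m/day.

0.00403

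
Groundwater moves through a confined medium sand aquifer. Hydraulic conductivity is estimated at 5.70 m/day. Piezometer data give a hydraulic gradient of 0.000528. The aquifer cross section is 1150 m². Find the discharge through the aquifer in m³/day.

3.46

Hydraulic gradient i = 0.000528.
Darcy's law: Q = K · A · i = 5.700 × 1150 × 0.0005280 = 3.461 m³/day.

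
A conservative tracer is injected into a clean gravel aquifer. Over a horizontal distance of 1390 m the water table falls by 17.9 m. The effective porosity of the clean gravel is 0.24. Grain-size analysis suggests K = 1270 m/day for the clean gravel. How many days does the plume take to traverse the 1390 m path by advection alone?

Hydraulic gradient i = Δh / L = 17.9 / 1390 = 0.01288.
Darcy flux q = K · i = 1270 × 0.01288 = 16.35 m/day.
Seepage velocity v = q / n_e = 16.35 / 0.24 = 68.14 m/day.
Travel time t = L / v = 1390 / 68.14 = 20.40 days.

20.4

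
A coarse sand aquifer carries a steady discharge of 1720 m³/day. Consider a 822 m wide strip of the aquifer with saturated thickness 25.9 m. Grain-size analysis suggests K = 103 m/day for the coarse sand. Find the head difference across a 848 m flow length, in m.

0.665

Cross-sectional area A = 822 × 25.9 = 21290 m².
From Q = K·A·i, i = Q / (K·A) = 1720 / (103.0 × 21290) = 0.0007844.
Head loss Δh = i · L = 0.0007844 × 848 = 0.6651 m.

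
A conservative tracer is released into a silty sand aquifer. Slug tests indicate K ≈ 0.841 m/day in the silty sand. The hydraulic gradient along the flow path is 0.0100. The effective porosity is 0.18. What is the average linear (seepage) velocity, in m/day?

Hydraulic gradient i = 0.0100.
Darcy flux q = K · i = 0.8410 × 0.01000 = 0.008410 m/day.
Seepage velocity v = q / n_e = 0.008410 / 0.18 = 0.04672 m/day.

0.0467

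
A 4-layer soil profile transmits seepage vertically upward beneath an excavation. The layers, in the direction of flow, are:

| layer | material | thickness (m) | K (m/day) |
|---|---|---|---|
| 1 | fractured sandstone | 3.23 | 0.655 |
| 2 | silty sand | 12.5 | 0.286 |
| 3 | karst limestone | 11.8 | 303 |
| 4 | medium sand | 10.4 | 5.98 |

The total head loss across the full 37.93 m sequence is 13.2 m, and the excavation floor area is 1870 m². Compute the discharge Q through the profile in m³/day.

Flow is perpendicular to layering, so the layers act in series and the equivalent K is the thickness-weighted harmonic mean.
Total thickness L = 3.23 + 12.5 + 11.8 + 10.4 = 37.93 m.
Σ(b_i/K_i) = 3.23/0.655 + 12.5/0.286 + 11.8/303 + 10.4/5.98 = 50.42 d.
K_eq = L / Σ(b_i/K_i) = 37.93 / 50.42 = 0.7523 m/day.
Q = K_eq · A · (Δh/L) = 0.7523 × 1870 × (13.2/37.93) = 489.6 m³/day.

490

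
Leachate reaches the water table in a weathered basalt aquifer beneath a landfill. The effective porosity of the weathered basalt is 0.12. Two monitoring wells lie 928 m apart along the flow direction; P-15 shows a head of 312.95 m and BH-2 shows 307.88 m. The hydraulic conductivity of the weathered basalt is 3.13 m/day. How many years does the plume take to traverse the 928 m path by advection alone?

Hydraulic gradient i = (312.95 − 307.88) / 928 = 5.07 / 928 = 0.005463.
Darcy flux q = K · i = 3.130 × 0.005463 = 0.01710 m/day.
Seepage velocity v = q / n_e = 0.01710 / 0.12 = 0.1425 m/day.
Travel time t = L / v = 928 / 0.1425 = 6512 days = 17.83 years.

17.8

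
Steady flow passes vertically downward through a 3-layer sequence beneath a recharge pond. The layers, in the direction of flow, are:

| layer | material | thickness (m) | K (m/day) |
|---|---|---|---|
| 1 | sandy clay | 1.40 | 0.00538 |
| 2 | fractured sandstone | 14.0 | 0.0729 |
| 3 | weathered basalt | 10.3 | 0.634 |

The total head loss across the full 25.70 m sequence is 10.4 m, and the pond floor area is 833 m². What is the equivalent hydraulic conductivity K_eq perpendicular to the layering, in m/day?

0.0549

Flow is perpendicular to layering, so the layers act in series and the equivalent K is the thickness-weighted harmonic mean.
Total thickness L = 1.40 + 14.0 + 10.3 = 25.70 m.
Σ(b_i/K_i) = 1.40/0.00538 + 14.0/0.0729 + 10.3/0.634 = 468.5 d.
K_eq = L / Σ(b_i/K_i) = 25.70 / 468.5 = 0.05485 m/day.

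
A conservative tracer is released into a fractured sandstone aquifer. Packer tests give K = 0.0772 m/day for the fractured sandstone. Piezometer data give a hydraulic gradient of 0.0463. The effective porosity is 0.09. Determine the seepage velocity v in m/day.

0.0397

Hydraulic gradient i = 0.0463.
Darcy flux q = K · i = 0.07720 × 0.04630 = 0.003574 m/day.
Seepage velocity v = q / n_e = 0.003574 / 0.09 = 0.03972 m/day.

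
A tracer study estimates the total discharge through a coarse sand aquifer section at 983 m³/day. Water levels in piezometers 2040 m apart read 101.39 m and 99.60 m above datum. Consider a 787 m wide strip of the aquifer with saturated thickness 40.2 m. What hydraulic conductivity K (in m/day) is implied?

Cross-sectional area A = 787 × 40.2 = 31637 m².
Hydraulic gradient i = (101.39 − 99.60) / 2040 = 1.79 / 2040 = 0.0008775.
From Q = K·A·i, K = Q / (A·i) = 983 / (31637 × 0.0008775) = 35.41 m/day.

35.4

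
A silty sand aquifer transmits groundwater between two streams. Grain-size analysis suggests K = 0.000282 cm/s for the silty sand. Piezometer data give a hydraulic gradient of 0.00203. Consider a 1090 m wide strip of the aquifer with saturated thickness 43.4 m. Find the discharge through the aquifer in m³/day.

Convert K: 0.000282 cm/s × 864 = 0.2436 m/day.
Cross-sectional area A = 1090 × 43.4 = 47306 m².
Hydraulic gradient i = 0.00203.
Darcy's law: Q = K · A · i = 0.2436 × 47306 × 0.002030 = 23.40 m³/day.

23.4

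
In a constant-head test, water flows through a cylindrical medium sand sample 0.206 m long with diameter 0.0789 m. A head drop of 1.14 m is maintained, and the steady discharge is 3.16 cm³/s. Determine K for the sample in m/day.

Cross-sectional area A = π·(d/2)² = π × (0.0789/2)² = 0.004889 m².
Convert discharge: 3.16 cm³/s = 3.160e-06 m³/s.
Darcy's law rearranged: K = Q·L / (A·Δh) = 3.160e-06 × 0.206 / (0.004889 × 1.14) = 0.0001168 m/s = 10.09 m/day.

10.1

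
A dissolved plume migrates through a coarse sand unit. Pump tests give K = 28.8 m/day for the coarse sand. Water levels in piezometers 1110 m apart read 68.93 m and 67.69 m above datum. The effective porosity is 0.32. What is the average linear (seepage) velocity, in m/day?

0.101

Hydraulic gradient i = (68.93 − 67.69) / 1110 = 1.24 / 1110 = 0.001117.
Darcy flux q = K · i = 28.80 × 0.001117 = 0.03217 m/day.
Seepage velocity v = q / n_e = 0.03217 / 0.32 = 0.1005 m/day.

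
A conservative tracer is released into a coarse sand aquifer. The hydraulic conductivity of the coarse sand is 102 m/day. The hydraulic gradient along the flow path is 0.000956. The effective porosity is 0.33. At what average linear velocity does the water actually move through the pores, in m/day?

0.295

Hydraulic gradient i = 0.000956.
Darcy flux q = K · i = 102.0 × 0.0009560 = 0.09751 m/day.
Seepage velocity v = q / n_e = 0.09751 / 0.33 = 0.2955 m/day.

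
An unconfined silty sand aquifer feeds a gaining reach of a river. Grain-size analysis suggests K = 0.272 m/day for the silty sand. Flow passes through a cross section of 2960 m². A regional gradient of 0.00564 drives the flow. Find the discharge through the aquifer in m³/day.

Hydraulic gradient i = 0.00564.
Darcy's law: Q = K · A · i = 0.2720 × 2960 × 0.005640 = 4.541 m³/day.

4.54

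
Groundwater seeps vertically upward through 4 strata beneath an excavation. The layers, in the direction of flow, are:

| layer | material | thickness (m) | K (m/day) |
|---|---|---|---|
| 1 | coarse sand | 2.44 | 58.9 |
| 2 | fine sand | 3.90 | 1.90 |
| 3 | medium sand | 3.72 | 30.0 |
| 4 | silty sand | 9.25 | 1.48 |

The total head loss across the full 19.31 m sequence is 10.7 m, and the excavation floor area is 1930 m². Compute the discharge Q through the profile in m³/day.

Flow is perpendicular to layering, so the layers act in series and the equivalent K is the thickness-weighted harmonic mean.
Total thickness L = 2.44 + 3.90 + 3.72 + 9.25 = 19.31 m.
Σ(b_i/K_i) = 2.44/58.9 + 3.90/1.90 + 3.72/30.0 + 9.25/1.48 = 8.468 d.
K_eq = L / Σ(b_i/K_i) = 19.31 / 8.468 = 2.280 m/day.
Q = K_eq · A · (Δh/L) = 2.280 × 1930 × (10.7/19.31) = 2439 m³/day.

2440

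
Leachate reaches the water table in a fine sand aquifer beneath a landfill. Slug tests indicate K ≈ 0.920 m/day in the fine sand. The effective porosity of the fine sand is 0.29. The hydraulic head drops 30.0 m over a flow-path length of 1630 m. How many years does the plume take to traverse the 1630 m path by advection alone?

76.4

Hydraulic gradient i = Δh / L = 30.0 / 1630 = 0.01840.
Darcy flux q = K · i = 0.9200 × 0.01840 = 0.01693 m/day.
Seepage velocity v = q / n_e = 0.01693 / 0.29 = 0.05839 m/day.
Travel time t = L / v = 1630 / 0.05839 = 27917 days = 76.43 years.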